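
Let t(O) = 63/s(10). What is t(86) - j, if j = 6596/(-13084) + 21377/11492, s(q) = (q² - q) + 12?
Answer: -27756301/37590332 ≈ -0.73839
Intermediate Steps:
s(q) = 12 + q² - q
t(O) = 21/34 (t(O) = 63/(12 + 10² - 1*10) = 63/(12 + 100 - 10) = 63/102 = 63*(1/102) = 21/34)
j = 50973859/37590332 (j = 6596*(-1/13084) + 21377*(1/11492) = -1649/3271 + 21377/11492 = 50973859/37590332 ≈ 1.3560)
t(86) - j = 21/34 - 1*50973859/37590332 = 21/34 - 50973859/37590332 = -27756301/37590332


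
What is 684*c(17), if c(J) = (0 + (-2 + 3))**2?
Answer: 684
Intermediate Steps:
c(J) = 1 (c(J) = (0 + 1)**2 = 1**2 = 1)
684*c(17) = 684*1 = 684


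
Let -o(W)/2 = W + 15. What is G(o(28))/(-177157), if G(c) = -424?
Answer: 424/177157 ≈ 0.0023934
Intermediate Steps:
o(W) = -30 - 2*W (o(W) = -2*(W + 15) = -2*(15 + W) = -30 - 2*W)
G(o(28))/(-177157) = -424/(-177157) = -424*(-1/177157) = 424/177157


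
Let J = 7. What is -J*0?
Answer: 0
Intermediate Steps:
-J*0 = -1*7*0 = -7*0 = 0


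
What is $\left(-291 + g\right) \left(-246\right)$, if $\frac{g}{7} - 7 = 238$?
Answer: $-350304$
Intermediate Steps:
$g = 1715$ ($g = 49 + 7 \cdot 238 = 49 + 1666 = 1715$)
$\left(-291 + g\right) \left(-246\right) = \left(-291 + 1715\right) \left(-246\right) = 1424 \left(-246\right) = -350304$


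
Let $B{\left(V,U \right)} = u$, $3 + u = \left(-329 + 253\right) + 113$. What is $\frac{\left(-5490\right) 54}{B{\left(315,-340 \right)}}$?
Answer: $- \frac{148230}{17} \approx -8719.4$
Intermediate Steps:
$u = 34$ ($u = -3 + \left(\left(-329 + 253\right) + 113\right) = -3 + \left(-76 + 113\right) = -3 + 37 = 34$)
$B{\left(V,U \right)} = 34$
$\frac{\left(-5490\right) 54}{B{\left(315,-340 \right)}} = \frac{\left(-5490\right) 54}{34} = \left(-296460\right) \frac{1}{34} = - \frac{148230}{17}$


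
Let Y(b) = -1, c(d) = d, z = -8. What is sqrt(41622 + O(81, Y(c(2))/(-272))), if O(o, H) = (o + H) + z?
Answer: sqrt(192797697)/68 ≈ 204.19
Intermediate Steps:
O(o, H) = -8 + H + o (O(o, H) = (o + H) - 8 = (H + o) - 8 = -8 + H + o)
sqrt(41622 + O(81, Y(c(2))/(-272))) = sqrt(41622 + (-8 - 1/(-272) + 81)) = sqrt(41622 + (-8 - 1*(-1/272) + 81)) = sqrt(41622 + (-8 + 1/272 + 81)) = sqrt(41622 + 19857/272) = sqrt(11341041/272) = sqrt(192797697)/68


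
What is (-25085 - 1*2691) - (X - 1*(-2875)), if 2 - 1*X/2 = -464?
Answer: -31583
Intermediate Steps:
X = 932 (X = 4 - 2*(-464) = 4 + 928 = 932)
(-25085 - 1*2691) - (X - 1*(-2875)) = (-25085 - 1*2691) - (932 - 1*(-2875)) = (-25085 - 2691) - (932 + 2875) = -27776 - 1*3807 = -27776 - 3807 = -31583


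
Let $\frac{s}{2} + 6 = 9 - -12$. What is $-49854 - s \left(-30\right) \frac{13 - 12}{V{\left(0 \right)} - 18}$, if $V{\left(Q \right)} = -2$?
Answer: $-49899$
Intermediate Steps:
$s = 30$ ($s = -12 + 2 \left(9 - -12\right) = -12 + 2 \left(9 + 12\right) = -12 + 2 \cdot 21 = -12 + 42 = 30$)
$-49854 - s \left(-30\right) \frac{13 - 12}{V{\left(0 \right)} - 18} = -49854 - 30 \left(-30\right) \frac{13 - 12}{-2 - 18} = -49854 - - 900 \cdot 1 \frac{1}{-20} = -49854 - - 900 \cdot 1 \left(- \frac{1}{20}\right) = -49854 - \left(-900\right) \left(- \frac{1}{20}\right) = -49854 - 45 = -49899$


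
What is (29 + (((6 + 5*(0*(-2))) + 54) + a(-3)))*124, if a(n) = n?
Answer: 10664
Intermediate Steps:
(29 + (((6 + 5*(0*(-2))) + 54) + a(-3)))*124 = (29 + (((6 + 5*(0*(-2))) + 54) - 3))*124 = (29 + (((6 + 5*0) + 54) - 3))*124 = (29 + (((6 + 0) + 54) - 3))*124 = (29 + ((6 + 54) - 3))*124 = (29 + (60 - 3))*124 = (29 + 57)*124 = 86*124 = 10664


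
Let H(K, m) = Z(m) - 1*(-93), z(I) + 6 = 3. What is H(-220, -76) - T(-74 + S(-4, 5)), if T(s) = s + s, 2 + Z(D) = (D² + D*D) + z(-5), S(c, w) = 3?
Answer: 11782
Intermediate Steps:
z(I) = -3 (z(I) = -6 + 3 = -3)
Z(D) = -5 + 2*D² (Z(D) = -2 + ((D² + D*D) - 3) = -2 + ((D² + D²) - 3) = -2 + (2*D² - 3) = -2 + (-3 + 2*D²) = -5 + 2*D²)
H(K, m) = 88 + 2*m² (H(K, m) = (-5 + 2*m²) - 1*(-93) = (-5 + 2*m²) + 93 = 88 + 2*m²)
T(s) = 2*s
H(-220, -76) - T(-74 + S(-4, 5)) = (88 + 2*(-76)²) - 2*(-74 + 3) = (88 + 2*5776) - 2*(-71) = (88 + 11552) - 1*(-142) = 11640 + 142 = 11782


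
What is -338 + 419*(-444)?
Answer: -186374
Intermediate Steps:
-338 + 419*(-444) = -338 - 186036 = -186374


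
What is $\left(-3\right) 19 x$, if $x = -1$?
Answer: $57$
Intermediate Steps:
$\left(-3\right) 19 x = \left(-3\right) 19 \left(-1\right) = \left(-57\right) \left(-1\right) = 57$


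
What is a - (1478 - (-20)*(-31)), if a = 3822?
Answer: 2964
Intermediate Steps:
a - (1478 - (-20)*(-31)) = 3822 - (1478 - (-20)*(-31)) = 3822 - (1478 - 1*620) = 3822 - (1478 - 620) = 3822 - 1*858 = 3822 - 858 = 2964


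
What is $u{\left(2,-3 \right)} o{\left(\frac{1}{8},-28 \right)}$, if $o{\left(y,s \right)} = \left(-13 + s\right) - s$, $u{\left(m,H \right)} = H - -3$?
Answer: $0$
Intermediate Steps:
$u{\left(m,H \right)} = 3 + H$ ($u{\left(m,H \right)} = H + 3 = 3 + H$)
$o{\left(y,s \right)} = -13$
$u{\left(2,-3 \right)} o{\left(\frac{1}{8},-28 \right)} = \left(3 - 3\right) \left(-13\right) = 0 \left(-13\right) = 0$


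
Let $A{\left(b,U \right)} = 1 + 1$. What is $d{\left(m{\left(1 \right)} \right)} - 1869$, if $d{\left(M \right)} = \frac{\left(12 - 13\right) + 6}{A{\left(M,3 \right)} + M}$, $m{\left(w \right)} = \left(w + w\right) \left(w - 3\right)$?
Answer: $- \frac{3743}{2} \approx -1871.5$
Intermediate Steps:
$A{\left(b,U \right)} = 2$
$m{\left(w \right)} = 2 w \left(-3 + w\right)$
$d{\left(M \right)} = \frac{5}{2 + M}$ ($d{\left(M \right)} = \frac{\left(12 - 13\right) + 6}{2 + M} = \frac{-1 + 6}{2 + M} = \frac{5}{2 + M}$)
$d{\left(m{\left(1 \right)} \right)} - 1869 = \frac{5}{2 + 2 \cdot 1 \left(-3 + 1\right)} - 1869 = \frac{5}{2 + 2 \cdot 1 \left(-2\right)} - 1869 = \frac{5}{2 - 4} - 1869 = \frac{5}{-2} - 1869 = 5 \left(- \frac{1}{2}\right) - 1869 = - \frac{5}{2} - 1869 = - \frac{3743}{2}$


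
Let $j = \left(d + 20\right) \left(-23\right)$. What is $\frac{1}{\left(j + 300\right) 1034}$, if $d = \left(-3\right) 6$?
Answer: $\frac{1}{262636} \approx 3.8076 \cdot 10^{-6}$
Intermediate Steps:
$d = -18$
$j = -46$ ($j = \left(-18 + 20\right) \left(-23\right) = 2 \left(-23\right) = -46$)
$\frac{1}{\left(j + 300\right) 1034} = \frac{1}{\left(-46 + 300\right) 1034} = \frac{1}{254} \cdot \frac{1}{1034} = \frac{1}{262636}$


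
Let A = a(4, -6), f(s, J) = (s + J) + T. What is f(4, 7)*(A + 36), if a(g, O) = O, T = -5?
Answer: 180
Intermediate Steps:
f(s, J) = -5 + J + s (f(s, J) = (s + J) - 5 = (J + s) - 5 = -5 + J + s)
A = -6
f(4, 7)*(A + 36) = (-5 + 7 + 4)*(-6 + 36) = 6*30 = 180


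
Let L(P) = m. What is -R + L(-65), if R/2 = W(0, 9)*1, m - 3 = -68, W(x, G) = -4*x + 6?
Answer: -77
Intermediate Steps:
W(x, G) = 6 - 4*x
m = -65 (m = 3 - 68 = -65)
L(P) = -65
R = 12 (R = 2*((6 - 4*0)*1) = 2*((6 + 0)*1) = 2*(6*1) = 2*6 = 12)
-R + L(-65) = -1*12 - 65 = -12 - 65 = -77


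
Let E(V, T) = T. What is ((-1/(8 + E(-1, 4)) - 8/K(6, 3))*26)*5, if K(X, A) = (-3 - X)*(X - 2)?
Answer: 325/18 ≈ 18.056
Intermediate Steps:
K(X, A) = (-3 - X)*(-2 + X)
((-1/(8 + E(-1, 4)) - 8/K(6, 3))*26)*5 = ((-1/(8 + 4) - 8/(6 - 1*6 - 1*6²))*26)*5 = ((-1/12 - 8/(6 - 6 - 1*36))*26)*5 = ((-1*1/12 - 8/(6 - 6 - 36))*26)*5 = ((-1/12 - 8/(-36))*26)*5 = ((-1/12 - 8*(-1/36))*26)*5 = ((-1/12 + 2/9)*26)*5 = ((5/36)*26)*5 = (65/18)*5 = 325/18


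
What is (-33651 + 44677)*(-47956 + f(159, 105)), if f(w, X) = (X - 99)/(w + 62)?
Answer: -116856525020/221 ≈ -5.2876e+8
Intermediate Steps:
f(w, X) = (-99 + X)/(62 + w)
(-33651 + 44677)*(-47956 + f(159, 105)) = (-33651 + 44677)*(-47956 + (-99 + 105)/(62 + 159)) = 11026*(-47956 + 6/221) = 11026*(-10598270/221) = -116856525020/221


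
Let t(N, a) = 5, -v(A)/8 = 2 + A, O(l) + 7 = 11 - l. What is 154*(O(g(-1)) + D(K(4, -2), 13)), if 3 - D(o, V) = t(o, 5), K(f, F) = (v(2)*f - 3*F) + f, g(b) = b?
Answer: 462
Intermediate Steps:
O(l) = 4 - l (O(l) = -7 + (11 - l) = 4 - l)
v(A) = -16 - 8*A (v(A) = -8*(2 + A) = -16 - 8*A)
K(f, F) = -31*f - 3*F (K(f, F) = ((-16 - 8*2)*f - 3*F) + f = ((-16 - 16)*f - 3*F) + f = (-32*f - 3*F) + f = -31*f - 3*F)
D(o, V) = -2 (D(o, V) = 3 - 1*5 = 3 - 5 = -2)
154*(O(g(-1)) + D(K(4, -2), 13)) = 154*((4 - 1*(-1)) - 2) = 154*((4 + 1) - 2) = 154*(5 - 2) = 154*3 = 462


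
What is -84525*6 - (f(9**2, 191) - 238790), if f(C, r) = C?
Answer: -268441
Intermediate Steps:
-84525*6 - (f(9**2, 191) - 238790) = -84525*6 - (9**2 - 238790) = -507150 - (81 - 238790) = -507150 - 1*(-238709) = -507150 + 238709 = -268441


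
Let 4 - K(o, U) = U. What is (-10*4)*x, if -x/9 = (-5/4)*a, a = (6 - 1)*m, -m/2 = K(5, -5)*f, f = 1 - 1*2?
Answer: -40500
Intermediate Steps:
K(o, U) = 4 - U
f = -1 (f = 1 - 2 = -1)
m = 18 (m = -2*(4 - 1*(-5))*(-1) = -2*(4 + 5)*(-1) = -18*(-1) = -2*(-9) = 18)
a = 90 (a = (6 - 1)*18 = 5*18 = 90)
x = 2025/2 (x = -9*(-5/4)*90 = -9*(-5*1/4)*90 = -(-45)*90/4 = -9*(-225/2) = 2025/2 ≈ 1012.5)
(-10*4)*x = -10*4*(2025/2) = -40*2025/2 = -40500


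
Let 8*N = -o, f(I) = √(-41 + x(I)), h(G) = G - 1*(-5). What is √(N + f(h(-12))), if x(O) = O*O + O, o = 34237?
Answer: I*√68458/4 ≈ 65.411*I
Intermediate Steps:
h(G) = 5 + G (h(G) = G + 5 = 5 + G)
x(O) = O + O² (x(O) = O² + O = O + O²)
f(I) = √(-41 + I*(1 + I))
N = -34237/8 (N = (-1*34237)/8 = (⅛)*(-34237) = -34237/8 ≈ -4279.6)
√(N + f(h(-12))) = √(-34237/8 + √(-41 + (5 - 12)*(1 + (5 - 12)))) = √(-34237/8 + √(-41 - 7*(1 - 7))) = √(-34237/8 + √(-41 - 7*(-6))) = √(-34237/8 + √(-41 + 42)) = √(-34237/8 + √1) = √(-34237/8 + 1) = √(-34229/8) = I*√68458/4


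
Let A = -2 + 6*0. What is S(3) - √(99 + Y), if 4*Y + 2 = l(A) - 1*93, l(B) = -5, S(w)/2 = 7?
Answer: 14 - √74 ≈ 5.3977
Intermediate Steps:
S(w) = 14 (S(w) = 2*7 = 14)
A = -2 (A = -2 + 0 = -2)
Y = -25 (Y = -½ + (-5 - 1*93)/4 = -½ + (-5 - 93)/4 = -½ + (¼)*(-98) = -½ - 49/2 = -25)
S(3) - √(99 + Y) = 14 - √(99 - 25) = 14 - √74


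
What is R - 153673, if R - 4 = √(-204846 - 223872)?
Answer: -153669 + I*√428718 ≈ -1.5367e+5 + 654.77*I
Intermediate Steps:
R = 4 + I*√428718 (R = 4 + √(-204846 - 223872) = 4 + √(-428718) = 4 + I*√428718 ≈ 4.0 + 654.77*I)
R - 153673 = (4 + I*√428718) - 153673 = -153669 + I*√428718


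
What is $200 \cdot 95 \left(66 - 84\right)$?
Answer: $-342000$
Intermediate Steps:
$200 \cdot 95 \left(66 - 84\right) = 19000 \left(-18\right) = -342000$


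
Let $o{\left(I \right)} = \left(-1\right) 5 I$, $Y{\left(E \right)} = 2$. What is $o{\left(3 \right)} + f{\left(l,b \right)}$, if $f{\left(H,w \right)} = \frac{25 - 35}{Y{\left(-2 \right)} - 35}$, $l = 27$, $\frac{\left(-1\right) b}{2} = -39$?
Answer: $- \frac{485}{33} \approx -14.697$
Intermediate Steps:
$b = 78$ ($b = \left(-2\right) \left(-39\right) = 78$)
$f{\left(H,w \right)} = \frac{10}{33}$ ($f{\left(H,w \right)} = \frac{25 - 35}{2 - 35} = - \frac{10}{-33} = \left(-10\right) \left(- \frac{1}{33}\right) = \frac{10}{33}$)
$o{\left(I \right)} = - 5 I$
$o{\left(3 \right)} + f{\left(l,b \right)} = \left(-5\right) 3 + \frac{10}{33} = -15 + \frac{10}{33} = - \frac{485}{33}$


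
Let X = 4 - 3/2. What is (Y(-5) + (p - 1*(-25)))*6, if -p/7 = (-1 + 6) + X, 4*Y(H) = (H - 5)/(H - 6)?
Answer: -1800/11 ≈ -163.64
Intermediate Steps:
X = 5/2 (X = 4 - 3*½ = 4 - 3/2 = 5/2 ≈ 2.5000)
Y(H) = (-5 + H)/(4*(-6 + H)) (Y(H) = ((H - 5)/(H - 6))/4 = ((-5 + H)/(-6 + H))/4 = (-5 + H)/(4*(-6 + H)))
p = -105/2 (p = -7*((-1 + 6) + 5/2) = -7*(5 + 5/2) = -7*15/2 = -105/2 ≈ -52.500)
(Y(-5) + (p - 1*(-25)))*6 = ((-5 - 5)/(4*(-6 - 5)) + (-105/2 - 1*(-25)))*6 = ((¼)*(-10)/(-11) + (-105/2 + 25))*6 = ((¼)*(-1/11)*(-10) - 55/2)*6 = (5/22 - 55/2)*6 = -300/11*6 = -1800/11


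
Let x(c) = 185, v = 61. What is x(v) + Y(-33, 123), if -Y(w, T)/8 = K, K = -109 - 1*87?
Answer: 1753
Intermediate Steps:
K = -196 (K = -109 - 87 = -196)
Y(w, T) = 1568 (Y(w, T) = -8*(-196) = 1568)
x(v) + Y(-33, 123) = 185 + 1568 = 1753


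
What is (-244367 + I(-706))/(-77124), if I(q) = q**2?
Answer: -254069/77124 ≈ -3.2943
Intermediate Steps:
(-244367 + I(-706))/(-77124) = (-244367 + (-706)**2)/(-77124) = (-244367 + 498436)*(-1/77124) = 254069*(-1/77124) = -254069/77124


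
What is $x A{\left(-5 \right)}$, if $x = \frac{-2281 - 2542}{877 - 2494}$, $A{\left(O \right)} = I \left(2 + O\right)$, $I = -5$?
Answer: $\frac{3445}{77} \approx 44.74$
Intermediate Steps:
$A{\left(O \right)} = -10 - 5 O$ ($A{\left(O \right)} = - 5 \left(2 + O\right) = -10 - 5 O$)
$x = \frac{689}{231}$ ($x = - \frac{4823}{-1617} = \left(-4823\right) \left(- \frac{1}{1617}\right) = \frac{689}{231} \approx 2.9827$)
$x A{\left(-5 \right)} = \frac{689 \left(-10 - -25\right)}{231} = \frac{689 \left(-10 + 25\right)}{231} = \frac{689}{231} \cdot 15 = \frac{3445}{77}$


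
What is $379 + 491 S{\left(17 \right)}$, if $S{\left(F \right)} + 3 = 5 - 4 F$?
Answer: $-32027$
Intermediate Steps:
$S{\left(F \right)} = 2 - 4 F$ ($S{\left(F \right)} = -3 - \left(-5 + 4 F\right) = 2 - 4 F$)
$379 + 491 S{\left(17 \right)} = 379 + 491 \left(2 - 68\right) = 379 + 491 \left(-66\right) = 379 - 32406 = -32027$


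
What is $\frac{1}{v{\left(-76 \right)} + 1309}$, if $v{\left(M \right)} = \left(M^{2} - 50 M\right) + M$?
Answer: $\frac{1}{10809} \approx 9.2515 \cdot 10^{-5}$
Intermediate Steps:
$v{\left(M \right)} = M^{2} - 49 M$
$\frac{1}{v{\left(-76 \right)} + 1309} = \frac{1}{- 76 \left(-49 - 76\right) + 1309} = \frac{1}{\left(-76\right) \left(-125\right) + 1309} = \frac{1}{9500 + 1309} = \frac{1}{10809}$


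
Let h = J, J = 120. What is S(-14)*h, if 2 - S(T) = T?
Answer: 1920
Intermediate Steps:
S(T) = 2 - T
h = 120
S(-14)*h = (2 - 1*(-14))*120 = (2 + 14)*120 = 16*120 = 1920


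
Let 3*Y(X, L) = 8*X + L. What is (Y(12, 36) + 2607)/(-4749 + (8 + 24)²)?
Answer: -2651/3725 ≈ -0.71168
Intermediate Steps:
Y(X, L) = L/3 + 8*X/3 (Y(X, L) = (8*X + L)/3 = (L + 8*X)/3 = L/3 + 8*X/3)
(Y(12, 36) + 2607)/(-4749 + (8 + 24)²) = (((⅓)*36 + (8/3)*12) + 2607)/(-4749 + (8 + 24)²) = ((12 + 32) + 2607)/(-4749 + 32²) = (44 + 2607)/(-4749 + 1024) = 2651/(-3725) = 2651*(-1/3725) = -2651/3725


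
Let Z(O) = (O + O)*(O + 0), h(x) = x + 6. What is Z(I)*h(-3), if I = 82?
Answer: 40344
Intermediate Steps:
h(x) = 6 + x
Z(O) = 2*O**2 (Z(O) = (2*O)*O = 2*O**2)
Z(I)*h(-3) = (2*82**2)*(6 - 3) = (2*6724)*3 = 13448*3 = 40344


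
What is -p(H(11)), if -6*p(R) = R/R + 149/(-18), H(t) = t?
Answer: -131/108 ≈ -1.2130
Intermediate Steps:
p(R) = 131/108 (p(R) = -(R/R + 149/(-18))/6 = -(1 + 149*(-1/18))/6 = -(1 - 149/18)/6 = -1/6*(-131/18) = 131/108)
-p(H(11)) = -1*131/108 = -131/108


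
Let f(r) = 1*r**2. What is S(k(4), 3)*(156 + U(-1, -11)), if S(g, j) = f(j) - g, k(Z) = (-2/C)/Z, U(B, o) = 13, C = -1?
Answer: 2873/2 ≈ 1436.5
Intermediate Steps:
f(r) = r**2
k(Z) = 2/Z (k(Z) = (-2/(-1))/Z = (-2*(-1))/Z = 2/Z)
S(g, j) = j**2 - g
S(k(4), 3)*(156 + U(-1, -11)) = (3**2 - 2/4)*(156 + 13) = (9 - 2/4)*169 = (9 - 1*1/2)*169 = (9 - 1/2)*169 = (17/2)*169 = 2873/2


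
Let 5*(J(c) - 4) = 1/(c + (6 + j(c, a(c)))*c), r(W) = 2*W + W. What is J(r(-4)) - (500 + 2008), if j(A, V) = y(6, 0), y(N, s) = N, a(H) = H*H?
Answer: -1953121/780 ≈ -2504.0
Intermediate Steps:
a(H) = H**2
j(A, V) = 6
r(W) = 3*W
J(c) = 4 + 1/(65*c) (J(c) = 4 + 1/(5*(c + (6 + 6)*c)) = 4 + 1/(5*(c + 12*c)) = 4 + 1/(5*((13*c))) = 4 + (1/(13*c))/5 = 4 + 1/(65*c))
J(r(-4)) - (500 + 2008) = (4 + 1/(65*((3*(-4))))) - (500 + 2008) = (4 + (1/65)/(-12)) - 1*2508 = (4 + (1/65)*(-1/12)) - 2508 = (4 - 1/780) - 2508 = 3119/780 - 2508 = -1953121/780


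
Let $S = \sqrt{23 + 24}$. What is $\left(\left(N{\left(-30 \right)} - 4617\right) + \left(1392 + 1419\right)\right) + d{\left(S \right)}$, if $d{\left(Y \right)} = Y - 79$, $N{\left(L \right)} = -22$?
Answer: $-1907 + \sqrt{47} \approx -1900.1$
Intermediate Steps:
$S = \sqrt{47} \approx 6.8557$
$d{\left(Y \right)} = -79 + Y$
$\left(\left(N{\left(-30 \right)} - 4617\right) + \left(1392 + 1419\right)\right) + d{\left(S \right)} = \left(\left(-22 - 4617\right) + \left(1392 + 1419\right)\right) - \left(79 - \sqrt{47}\right) = \left(-4639 + 2811\right) - \left(79 - \sqrt{47}\right) = -1828 - \left(79 - \sqrt{47}\right) = -1907 + \sqrt{47}$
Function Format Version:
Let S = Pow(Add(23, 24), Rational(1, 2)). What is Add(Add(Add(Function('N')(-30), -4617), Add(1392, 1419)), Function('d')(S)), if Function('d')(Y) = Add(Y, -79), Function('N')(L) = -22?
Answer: Add(-1907, Pow(47, Rational(1, 2))) ≈ -1900.1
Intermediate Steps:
S = Pow(47, Rational(1, 2)) ≈ 6.8557
Function('d')(Y) = Add(-79, Y)
Add(Add(Add(Function('N')(-30), -4617), Add(1392, 1419)), Function('d')(S)) = Add(Add(Add(-22, -4617), Add(1392, 1419)), Add(-79, Pow(47, Rational(1, 2)))) = Add(Add(-4639, 2811), Add(-79, Pow(47, Rational(1, 2)))) = Add(-1828, Add(-79, Pow(47, Rational(1, 2)))) = Add(-1907, Pow(47, Rational(1, 2)))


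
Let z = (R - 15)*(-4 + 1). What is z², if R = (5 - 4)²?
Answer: 1764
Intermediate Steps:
R = 1 (R = 1² = 1)
z = 42 (z = (1 - 15)*(-4 + 1) = -14*(-3) = 42)
z² = 42² = 1764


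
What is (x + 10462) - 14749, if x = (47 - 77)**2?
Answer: -3387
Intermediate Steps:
x = 900 (x = (-30)**2 = 900)
(x + 10462) - 14749 = (900 + 10462) - 14749 = 11362 - 14749 = -3387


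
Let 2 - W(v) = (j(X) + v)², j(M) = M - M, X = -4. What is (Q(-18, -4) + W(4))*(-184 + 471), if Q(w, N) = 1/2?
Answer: -7749/2 ≈ -3874.5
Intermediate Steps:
j(M) = 0
W(v) = 2 - v² (W(v) = 2 - (0 + v)² = 2 - v²)
Q(w, N) = ½
(Q(-18, -4) + W(4))*(-184 + 471) = (½ + (2 - 1*4²))*(-184 + 471) = (½ + (2 - 1*16))*287 = (½ + (2 - 16))*287 = (½ - 14)*287 = -27/2*287 = -7749/2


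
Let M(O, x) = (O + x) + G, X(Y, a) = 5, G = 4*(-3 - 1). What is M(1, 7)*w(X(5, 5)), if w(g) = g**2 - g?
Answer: -160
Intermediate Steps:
G = -16 (G = 4*(-4) = -16)
M(O, x) = -16 + O + x (M(O, x) = (O + x) - 16 = -16 + O + x)
M(1, 7)*w(X(5, 5)) = (-16 + 1 + 7)*(5*(-1 + 5)) = -40*4 = -8*20 = -160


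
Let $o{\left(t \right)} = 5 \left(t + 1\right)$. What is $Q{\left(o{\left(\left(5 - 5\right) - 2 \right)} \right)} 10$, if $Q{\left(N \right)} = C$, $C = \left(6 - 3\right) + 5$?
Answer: $80$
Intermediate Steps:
$C = 8$ ($C = 3 + 5 = 8$)
$o{\left(t \right)} = 5 + 5 t$ ($o{\left(t \right)} = 5 \left(1 + t\right) = 5 + 5 t$)
$Q{\left(N \right)} = 8$
$Q{\left(o{\left(\left(5 - 5\right) - 2 \right)} \right)} 10 = 8 \cdot 10 = 80$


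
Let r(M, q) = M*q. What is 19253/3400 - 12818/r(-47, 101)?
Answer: 134975191/16139800 ≈ 8.3629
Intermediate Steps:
19253/3400 - 12818/r(-47, 101) = 19253/3400 - 12818/((-47*101)) = 19253*(1/3400) - 12818/(-4747) = 19253/3400 - 12818*(-1/4747) = 19253/3400 + 12818/4747 = 134975191/16139800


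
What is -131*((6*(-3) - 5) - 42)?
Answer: 8515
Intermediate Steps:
-131*((6*(-3) - 5) - 42) = -131*((-18 - 5) - 42) = -131*(-23 - 42) = -131*(-65) = 8515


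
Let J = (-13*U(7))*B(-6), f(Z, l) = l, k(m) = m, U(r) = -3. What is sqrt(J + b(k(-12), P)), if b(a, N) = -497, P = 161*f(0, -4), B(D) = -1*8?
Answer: I*sqrt(809) ≈ 28.443*I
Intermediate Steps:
B(D) = -8
P = -644 (P = 161*(-4) = -644)
J = -312 (J = -13*(-3)*(-8) = 39*(-8) = -312)
sqrt(J + b(k(-12), P)) = sqrt(-312 - 497) = sqrt(-809) = I*sqrt(809)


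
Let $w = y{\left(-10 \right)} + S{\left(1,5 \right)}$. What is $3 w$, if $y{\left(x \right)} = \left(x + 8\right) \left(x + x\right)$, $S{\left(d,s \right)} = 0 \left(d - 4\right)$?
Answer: $120$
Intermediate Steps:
$S{\left(d,s \right)} = 0$ ($S{\left(d,s \right)} = 0 \left(-4 + d\right) = 0$)
$y{\left(x \right)} = 2 x \left(8 + x\right)$ ($y{\left(x \right)} = \left(8 + x\right) 2 x = 2 x \left(8 + x\right)$)
$w = 40$ ($w = 2 \left(-10\right) \left(8 - 10\right) + 0 = 2 \left(-10\right) \left(-2\right) + 0 = 40 + 0 = 40$)
$3 w = 3 \cdot 40 = 120$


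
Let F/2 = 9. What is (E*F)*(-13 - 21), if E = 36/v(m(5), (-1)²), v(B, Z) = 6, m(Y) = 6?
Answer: -3672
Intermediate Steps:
F = 18 (F = 2*9 = 18)
E = 6 (E = 36/6 = 36*(⅙) = 6)
(E*F)*(-13 - 21) = (6*18)*(-13 - 21) = 108*(-34) = -3672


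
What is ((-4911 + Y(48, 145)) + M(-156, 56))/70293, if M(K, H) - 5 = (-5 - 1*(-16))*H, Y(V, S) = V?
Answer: -1414/23431 ≈ -0.060347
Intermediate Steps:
M(K, H) = 5 + 11*H (M(K, H) = 5 + (-5 - 1*(-16))*H = 5 + (-5 + 16)*H = 5 + 11*H)
((-4911 + Y(48, 145)) + M(-156, 56))/70293 = ((-4911 + 48) + (5 + 11*56))/70293 = (-4863 + (5 + 616))*(1/70293) = (-4863 + 621)*(1/70293) = -4242*1/70293 = -1414/23431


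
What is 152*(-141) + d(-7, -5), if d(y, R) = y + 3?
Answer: -21436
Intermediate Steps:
d(y, R) = 3 + y
152*(-141) + d(-7, -5) = 152*(-141) + (3 - 7) = -21432 - 4 = -21436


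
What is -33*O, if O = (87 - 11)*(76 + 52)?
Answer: -321024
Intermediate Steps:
O = 9728 (O = 76*128 = 9728)
-33*O = -33*9728 = -321024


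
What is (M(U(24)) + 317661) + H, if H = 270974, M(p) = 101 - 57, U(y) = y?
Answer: 588679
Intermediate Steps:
M(p) = 44
(M(U(24)) + 317661) + H = (44 + 317661) + 270974 = 317705 + 270974 = 588679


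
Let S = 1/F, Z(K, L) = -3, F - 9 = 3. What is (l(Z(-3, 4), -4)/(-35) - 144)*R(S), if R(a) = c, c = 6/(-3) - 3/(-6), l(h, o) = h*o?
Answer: 7578/35 ≈ 216.51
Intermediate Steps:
F = 12 (F = 9 + 3 = 12)
c = -3/2 (c = 6*(-⅓) - 3*(-⅙) = -2 + ½ = -3/2 ≈ -1.5000)
S = 1/12 ≈ 0.083333
R(a) = -3/2
(l(Z(-3, 4), -4)/(-35) - 144)*R(S) = (-3*(-4)/(-35) - 144)*(-3/2) = (12*(-1/35) - 144)*(-3/2) = (-12/35 - 144)*(-3/2) = -5052/35*(-3/2) = 7578/35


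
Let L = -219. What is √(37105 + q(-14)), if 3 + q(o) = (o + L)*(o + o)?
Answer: √43626 ≈ 208.87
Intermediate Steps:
q(o) = -3 + 2*o*(-219 + o) (q(o) = -3 + (o - 219)*(o + o) = -3 + (-219 + o)*(2*o) = -3 + 2*o*(-219 + o))
√(37105 + q(-14)) = √(37105 + (-3 - 438*(-14) + 2*(-14)²)) = √(37105 + (-3 + 6132 + 2*196)) = √(37105 + (-3 + 6132 + 392)) = √(37105 + 6521) = √43626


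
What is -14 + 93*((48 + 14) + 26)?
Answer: 8170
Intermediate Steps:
-14 + 93*((48 + 14) + 26) = -14 + 93*(62 + 26) = -14 + 93*88 = -14 + 8184 = 8170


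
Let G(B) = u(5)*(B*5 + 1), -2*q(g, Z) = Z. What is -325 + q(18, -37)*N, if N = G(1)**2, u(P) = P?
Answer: 16325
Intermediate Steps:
q(g, Z) = -Z/2
G(B) = 5 + 25*B (G(B) = 5*(B*5 + 1) = 5*(5*B + 1) = 5*(1 + 5*B) = 5 + 25*B)
N = 900 (N = (5 + 25*1)**2 = (5 + 25)**2 = 30**2 = 900)
-325 + q(18, -37)*N = -325 - 1/2*(-37)*900 = -325 + (37/2)*900 = -325 + 16650 = 16325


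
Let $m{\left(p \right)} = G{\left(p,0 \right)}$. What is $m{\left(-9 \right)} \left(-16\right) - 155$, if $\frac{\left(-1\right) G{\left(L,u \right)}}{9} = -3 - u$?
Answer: $-587$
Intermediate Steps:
$G{\left(L,u \right)} = 27 + 9 u$ ($G{\left(L,u \right)} = - 9 \left(-3 - u\right) = 27 + 9 u$)
$m{\left(p \right)} = 27$ ($m{\left(p \right)} = 27 + 9 \cdot 0 = 27 + 0 = 27$)
$m{\left(-9 \right)} \left(-16\right) - 155 = 27 \left(-16\right) - 155 = -432 - 155 = -587$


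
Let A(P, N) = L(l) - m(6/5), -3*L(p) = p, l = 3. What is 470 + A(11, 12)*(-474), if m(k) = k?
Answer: 7564/5 ≈ 1512.8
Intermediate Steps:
L(p) = -p/3
A(P, N) = -11/5 (A(P, N) = -1/3*3 - 6/5 = -1 - 6/5 = -11/5)
470 + A(11, 12)*(-474) = 470 - 11/5*(-474) = 470 + 5214/5 = 7564/5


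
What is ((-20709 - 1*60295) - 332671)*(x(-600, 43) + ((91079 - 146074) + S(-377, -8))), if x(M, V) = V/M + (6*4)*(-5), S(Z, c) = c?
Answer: 547272880121/24 ≈ 2.2803e+10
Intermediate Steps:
x(M, V) = -120 + V/M (x(M, V) = V/M + 24*(-5) = V/M - 120 = -120 + V/M)
((-20709 - 1*60295) - 332671)*(x(-600, 43) + ((91079 - 146074) + S(-377, -8))) = ((-20709 - 1*60295) - 332671)*((-120 + 43/(-600)) + ((91079 - 146074) - 8)) = ((-20709 - 60295) - 332671)*((-120 + 43*(-1/600)) + (-54995 - 8)) = (-81004 - 332671)*((-120 - 43/600) - 55003) = -413675*(-72043/600 - 55003) = -413675*(-33073843/600) = 547272880121/24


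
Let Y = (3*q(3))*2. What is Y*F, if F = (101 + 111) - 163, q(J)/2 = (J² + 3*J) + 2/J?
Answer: 10976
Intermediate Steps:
q(J) = 2*J² + 4/J + 6*J (q(J) = 2*((J² + 3*J) + 2/J) = 2*(J² + 2/J + 3*J) = 2*J² + 4/J + 6*J)
Y = 224 (Y = (3*(2*(2 + 3²*(3 + 3))/3))*2 = (3*(2*(⅓)*(2 + 9*6)))*2 = (3*(2*(⅓)*(2 + 54)))*2 = (3*(2*(⅓)*56))*2 = (3*(112/3))*2 = 112*2 = 224)
F = 49 (F = 212 - 163 = 49)
Y*F = 224*49 = 10976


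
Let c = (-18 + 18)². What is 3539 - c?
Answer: 3539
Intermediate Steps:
c = 0 (c = 0² = 0)
3539 - c = 3539 - 1*0 = 3539 + 0 = 3539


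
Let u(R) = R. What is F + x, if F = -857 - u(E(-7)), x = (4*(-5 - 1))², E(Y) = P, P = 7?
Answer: -288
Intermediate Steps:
E(Y) = 7
x = 576 (x = (4*(-6))² = (-24)² = 576)
F = -864 (F = -857 - 1*7 = -857 - 7 = -864)
F + x = -864 + 576 = -288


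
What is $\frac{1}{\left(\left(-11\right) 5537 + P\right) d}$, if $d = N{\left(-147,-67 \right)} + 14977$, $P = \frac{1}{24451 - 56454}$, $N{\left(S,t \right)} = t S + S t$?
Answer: $- \frac{32003}{67588743085350} \approx -4.735 \cdot 10^{-10}$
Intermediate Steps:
$N{\left(S,t \right)} = 2 S t$ ($N{\left(S,t \right)} = S t + S t = 2 S t$)
$P = - \frac{1}{32003}$ ($P = \frac{1}{-32003} = - \frac{1}{32003} \approx -3.1247 \cdot 10^{-5}$)
$d = 34675$ ($d = 2 \left(-147\right) \left(-67\right) + 14977 = 19698 + 14977 = 34675$)
$\frac{1}{\left(\left(-11\right) 5537 + P\right) d} = \frac{1}{\left(\left(-11\right) 5537 - \frac{1}{32003}\right) 34675} = \frac{1}{-60907 - \frac{1}{32003}} \cdot \frac{1}{34675} = \frac{1}{- \frac{1949206722}{32003}} \cdot \frac{1}{34675} = \left(- \frac{32003}{1949206722}\right) \frac{1}{34675} = - \frac{32003}{67588743085350}$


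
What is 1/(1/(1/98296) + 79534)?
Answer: 1/177830 ≈ 5.6233e-6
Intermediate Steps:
1/(1/(1/98296) + 79534) = 1/(98296 + 79534) = 1/177830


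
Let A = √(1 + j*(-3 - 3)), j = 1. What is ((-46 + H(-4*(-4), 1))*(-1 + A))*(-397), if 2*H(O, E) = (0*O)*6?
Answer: -18262 + 18262*I*√5 ≈ -18262.0 + 40835.0*I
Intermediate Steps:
H(O, E) = 0 (H(O, E) = ((0*O)*6)/2 = (0*6)/2 = (½)*0 = 0)
A = I*√5 (A = √(1 + 1*(-3 - 3)) = √(1 + 1*(-6)) = √(1 - 6) = √(-5) = I*√5 ≈ 2.2361*I)
((-46 + H(-4*(-4), 1))*(-1 + A))*(-397) = ((-46 + 0)*(-1 + I*√5))*(-397) = -46*(-1 + I*√5)*(-397) = (46 - 46*I*√5)*(-397) = -18262 + 18262*I*√5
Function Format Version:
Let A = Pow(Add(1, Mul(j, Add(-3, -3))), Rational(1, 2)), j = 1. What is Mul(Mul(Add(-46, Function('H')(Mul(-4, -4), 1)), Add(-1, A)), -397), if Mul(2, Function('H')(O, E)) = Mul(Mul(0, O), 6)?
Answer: Add(-18262, Mul(18262, I, Pow(5, Rational(1, 2)))) ≈ Add(-18262., Mul(40835., I))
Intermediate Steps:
Function('H')(O, E) = 0 (Function('H')(O, E) = Mul(Rational(1, 2), Mul(Mul(0, O), 6)) = Mul(Rational(1, 2), Mul(0, 6)) = Mul(Rational(1, 2), 0) = 0)
A = Mul(I, Pow(5, Rational(1, 2))) (A = Pow(Add(1, Mul(1, Add(-3, -3))), Rational(1, 2)) = Pow(Add(1, Mul(1, -6)), Rational(1, 2)) = Pow(Add(1, -6), Rational(1, 2)) = Pow(-5, Rational(1, 2)) = Mul(I, Pow(5, Rational(1, 2))) ≈ Mul(2.2361, I))
Mul(Mul(Add(-46, Function('H')(Mul(-4, -4), 1)), Add(-1, A)), -397) = Mul(Mul(Add(-46, 0), Add(-1, Mul(I, Pow(5, Rational(1, 2))))), -397) = Mul(Mul(-46, Add(-1, Mul(I, Pow(5, Rational(1, 2))))), -397) = Mul(Add(46, Mul(-46, I, Pow(5, Rational(1, 2)))), -397) = Add(-18262, Mul(18262, I, Pow(5, Rational(1, 2))))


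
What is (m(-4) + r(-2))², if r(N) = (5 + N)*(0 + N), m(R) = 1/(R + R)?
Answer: 2401/64 ≈ 37.516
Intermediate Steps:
m(R) = 1/(2*R)
r(N) = N*(5 + N) (r(N) = (5 + N)*N = N*(5 + N))
(m(-4) + r(-2))² = ((½)/(-4) - 2*(5 - 2))² = ((½)*(-¼) - 2*3)² = (-⅛ - 6)² = (-49/8)² = 2401/64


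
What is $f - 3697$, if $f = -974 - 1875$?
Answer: $-6546$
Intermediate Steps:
$f = -2849$ ($f = -974 - 1875 = -2849$)
$f - 3697 = -2849 - 3697 = -6546$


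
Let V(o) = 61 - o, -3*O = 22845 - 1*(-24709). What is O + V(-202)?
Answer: -46765/3 ≈ -15588.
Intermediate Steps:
O = -47554/3 (O = -(22845 - 1*(-24709))/3 = -(22845 + 24709)/3 = -1/3*47554 = -47554/3 ≈ -15851.)
O + V(-202) = -47554/3 + (61 - 1*(-202)) = -47554/3 + (61 + 202) = -47554/3 + 263 = -46765/3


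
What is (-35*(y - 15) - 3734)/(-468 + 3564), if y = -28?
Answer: -743/1032 ≈ -0.71996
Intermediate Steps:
(-35*(y - 15) - 3734)/(-468 + 3564) = (-35*(-28 - 15) - 3734)/(-468 + 3564) = (-35*(-43) - 3734)/3096 = (1505 - 3734)*(1/3096) = -2229*1/3096 = -743/1032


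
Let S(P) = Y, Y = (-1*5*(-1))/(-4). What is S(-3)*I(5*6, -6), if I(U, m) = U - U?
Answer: 0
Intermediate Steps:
I(U, m) = 0
Y = -5/4 (Y = -5*(-1)*(-¼) = 5*(-¼) = -5/4 ≈ -1.2500)
S(P) = -5/4
S(-3)*I(5*6, -6) = -5/4*0 = 0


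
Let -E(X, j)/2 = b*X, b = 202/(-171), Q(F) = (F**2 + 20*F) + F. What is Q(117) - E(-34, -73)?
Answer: 2774702/171 ≈ 16226.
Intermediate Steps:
Q(F) = F**2 + 21*F
b = -202/171 (b = 202*(-1/171) = -202/171 ≈ -1.1813)
E(X, j) = 404*X/171 (E(X, j) = -(-404)*X/171 = 404*X/171)
Q(117) - E(-34, -73) = 117*(21 + 117) - 404*(-34)/171 = 117*138 - 1*(-13736/171) = 16146 + 13736/171 = 2774702/171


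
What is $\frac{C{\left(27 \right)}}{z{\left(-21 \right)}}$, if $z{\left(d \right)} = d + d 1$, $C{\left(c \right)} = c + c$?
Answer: $- \frac{9}{7} \approx -1.2857$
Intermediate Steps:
$C{\left(c \right)} = 2 c$
$z{\left(d \right)} = 2 d$ ($z{\left(d \right)} = d + d = 2 d$)
$\frac{C{\left(27 \right)}}{z{\left(-21 \right)}} = \frac{2 \cdot 27}{2 \left(-21\right)} = \frac{54}{-42} = 54 \left(- \frac{1}{42}\right) = - \frac{9}{7}$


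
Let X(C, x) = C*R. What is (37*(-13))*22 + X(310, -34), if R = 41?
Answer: 2128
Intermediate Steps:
X(C, x) = 41*C (X(C, x) = C*41 = 41*C)
(37*(-13))*22 + X(310, -34) = (37*(-13))*22 + 41*310 = -481*22 + 12710 = -10582 + 12710 = 2128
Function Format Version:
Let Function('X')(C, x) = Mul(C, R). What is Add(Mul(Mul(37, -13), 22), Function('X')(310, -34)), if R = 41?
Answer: 2128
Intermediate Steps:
Function('X')(C, x) = Mul(41, C) (Function('X')(C, x) = Mul(C, 41) = Mul(41, C))
Add(Mul(Mul(37, -13), 22), Function('X')(310, -34)) = Add(Mul(Mul(37, -13), 22), Mul(41, 310)) = Add(Mul(-481, 22), 12710) = Add(-10582, 12710) = 2128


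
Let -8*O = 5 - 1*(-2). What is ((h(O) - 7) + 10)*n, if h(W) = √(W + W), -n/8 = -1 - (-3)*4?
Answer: -264 - 44*I*√7 ≈ -264.0 - 116.41*I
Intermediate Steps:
n = -88 (n = -8*(-1 - (-3)*4) = -8*(-1 - 1*(-12)) = -8*(-1 + 12) = -8*11 = -88)
O = -7/8 (O = -(5 - 1*(-2))/8 = -(5 + 2)/8 = -⅛*7 = -7/8 ≈ -0.87500)
h(W) = √2*√W (h(W) = √(2*W) = √2*√W)
((h(O) - 7) + 10)*n = ((√2*√(-7/8) - 7) + 10)*(-88) = ((√2*(I*√14/4) - 7) + 10)*(-88) = ((I*√7/2 - 7) + 10)*(-88) = ((-7 + I*√7/2) + 10)*(-88) = (3 + I*√7/2)*(-88) = -264 - 44*I*√7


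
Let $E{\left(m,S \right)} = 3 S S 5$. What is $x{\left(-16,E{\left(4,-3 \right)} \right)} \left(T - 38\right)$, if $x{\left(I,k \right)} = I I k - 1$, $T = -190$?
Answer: $-7879452$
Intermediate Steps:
$E{\left(m,S \right)} = 15 S^{2}$ ($E{\left(m,S \right)} = 3 S^{2} \cdot 5 = 15 S^{2}$)
$x{\left(I,k \right)} = -1 + k I^{2}$ ($x{\left(I,k \right)} = I^{2} k - 1 = k I^{2} - 1 = -1 + k I^{2}$)
$x{\left(-16,E{\left(4,-3 \right)} \right)} \left(T - 38\right) = \left(-1 + 15 \left(-3\right)^{2} \left(-16\right)^{2}\right) \left(-190 - 38\right) = \left(-1 + 15 \cdot 9 \cdot 256\right) \left(-228\right) = \left(-1 + 135 \cdot 256\right) \left(-228\right) = \left(-1 + 34560\right) \left(-228\right) = 34559 \left(-228\right) = -7879452$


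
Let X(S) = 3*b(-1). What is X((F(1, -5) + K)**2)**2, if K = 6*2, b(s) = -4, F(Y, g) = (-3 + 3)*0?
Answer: 144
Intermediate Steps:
F(Y, g) = 0 (F(Y, g) = 0*0 = 0)
K = 12
X(S) = -12 (X(S) = 3*(-4) = -12)
X((F(1, -5) + K)**2)**2 = (-12)**2 = 144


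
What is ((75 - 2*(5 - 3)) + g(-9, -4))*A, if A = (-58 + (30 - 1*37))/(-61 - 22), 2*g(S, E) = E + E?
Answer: 4355/83 ≈ 52.470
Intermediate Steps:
g(S, E) = E (g(S, E) = (E + E)/2 = (2*E)/2 = E)
A = 65/83 (A = (-58 + (30 - 37))/(-83) = (-58 - 7)*(-1/83) = -65*(-1/83) = 65/83 ≈ 0.78313)
((75 - 2*(5 - 3)) + g(-9, -4))*A = ((75 - 2*(5 - 3)) - 4)*(65/83) = ((75 - 2*2) - 4)*(65/83) = ((75 - 1*4) - 4)*(65/83) = ((75 - 4) - 4)*(65/83) = (71 - 4)*(65/83) = 67*(65/83) = 4355/83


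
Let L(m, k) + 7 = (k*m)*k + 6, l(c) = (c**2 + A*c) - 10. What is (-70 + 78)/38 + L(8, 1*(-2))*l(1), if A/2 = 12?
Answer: 8839/19 ≈ 465.21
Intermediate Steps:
A = 24 (A = 2*12 = 24)
l(c) = -10 + c**2 + 24*c (l(c) = (c**2 + 24*c) - 10 = -10 + c**2 + 24*c)
L(m, k) = -1 + m*k**2 (L(m, k) = -7 + ((k*m)*k + 6) = -7 + (m*k**2 + 6) = -7 + (6 + m*k**2) = -1 + m*k**2)
(-70 + 78)/38 + L(8, 1*(-2))*l(1) = (-70 + 78)/38 + (-1 + 8*(1*(-2))**2)*(-10 + 1**2 + 24*1) = 8*(1/38) + (-1 + 8*(-2)**2)*(-10 + 1 + 24) = 4/19 + (-1 + 8*4)*15 = 4/19 + (-1 + 32)*15 = 4/19 + 31*15 = 4/19 + 465 = 8839/19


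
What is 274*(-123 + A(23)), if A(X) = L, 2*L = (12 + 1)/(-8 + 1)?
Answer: -237695/7 ≈ -33956.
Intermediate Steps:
L = -13/14 (L = ((12 + 1)/(-8 + 1))/2 = (13/(-7))/2 = (13*(-1/7))/2 = (1/2)*(-13/7) = -13/14 ≈ -0.92857)
A(X) = -13/14
274*(-123 + A(23)) = 274*(-123 - 13/14) = 274*(-1735/14) = -237695/7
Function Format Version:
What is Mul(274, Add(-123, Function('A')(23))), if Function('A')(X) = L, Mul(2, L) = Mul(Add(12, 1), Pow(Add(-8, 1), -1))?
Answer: Rational(-237695, 7) ≈ -33956.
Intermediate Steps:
L = Rational(-13, 14) (L = Mul(Rational(1, 2), Mul(Add(12, 1), Pow(Add(-8, 1), -1))) = Mul(Rational(1, 2), Mul(13, Pow(-7, -1))) = Mul(Rational(1, 2), Mul(13, Rational(-1, 7))) = Mul(Rational(1, 2), Rational(-13, 7)) = Rational(-13, 14) ≈ -0.92857)
Function('A')(X) = Rational(-13, 14)
Mul(274, Add(-123, Function('A')(23))) = Mul(274, Add(-123, Rational(-13, 14))) = Mul(274, Rational(-1735, 14)) = Rational(-237695, 7)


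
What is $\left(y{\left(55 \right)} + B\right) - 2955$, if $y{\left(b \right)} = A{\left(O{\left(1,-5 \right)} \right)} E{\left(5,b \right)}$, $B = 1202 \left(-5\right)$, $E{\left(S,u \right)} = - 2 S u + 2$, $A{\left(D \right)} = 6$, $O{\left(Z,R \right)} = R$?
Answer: $-12253$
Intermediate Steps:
$E{\left(S,u \right)} = 2 - 2 S u$ ($E{\left(S,u \right)} = - 2 S u + 2 = 2 - 2 S u$)
$B = -6010$
$y{\left(b \right)} = 12 - 60 b$ ($y{\left(b \right)} = 6 \left(2 - 10 b\right) = 12 - 60 b$)
$\left(y{\left(55 \right)} + B\right) - 2955 = \left(\left(12 - 3300\right) - 6010\right) - 2955 = \left(-3288 - 6010\right) - 2955 = -9298 - 2955 = -12253$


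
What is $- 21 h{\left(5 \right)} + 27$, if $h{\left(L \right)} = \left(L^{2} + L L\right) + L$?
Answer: $-1128$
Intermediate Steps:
$h{\left(L \right)} = L + 2 L^{2}$ ($h{\left(L \right)} = \left(L^{2} + L^{2}\right) + L = 2 L^{2} + L = L + 2 L^{2}$)
$- 21 h{\left(5 \right)} + 27 = - 21 \cdot 5 \left(1 + 2 \cdot 5\right) + 27 = - 21 \cdot 5 \left(1 + 10\right) + 27 = - 21 \cdot 5 \cdot 11 + 27 = \left(-21\right) 55 + 27 = -1155 + 27 = -1128$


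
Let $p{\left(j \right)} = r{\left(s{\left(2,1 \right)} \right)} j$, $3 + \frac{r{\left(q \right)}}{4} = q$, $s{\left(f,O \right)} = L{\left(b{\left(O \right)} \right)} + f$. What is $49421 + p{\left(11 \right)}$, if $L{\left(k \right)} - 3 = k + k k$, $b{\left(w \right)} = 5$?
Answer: $50829$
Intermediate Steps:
$L{\left(k \right)} = 3 + k + k^{2}$ ($L{\left(k \right)} = 3 + \left(k + k k\right) = 3 + \left(k + k^{2}\right) = 3 + k + k^{2}$)
$s{\left(f,O \right)} = 33 + f$ ($s{\left(f,O \right)} = \left(3 + 5 + 5^{2}\right) + f = \left(3 + 5 + 25\right) + f = 33 + f$)
$r{\left(q \right)} = -12 + 4 q$
$p{\left(j \right)} = 128 j$ ($p{\left(j \right)} = \left(-12 + 4 \left(33 + 2\right)\right) j = \left(-12 + 4 \cdot 35\right) j = \left(-12 + 140\right) j = 128 j$)
$49421 + p{\left(11 \right)} = 49421 + 128 \cdot 11 = 49421 + 1408 = 50829$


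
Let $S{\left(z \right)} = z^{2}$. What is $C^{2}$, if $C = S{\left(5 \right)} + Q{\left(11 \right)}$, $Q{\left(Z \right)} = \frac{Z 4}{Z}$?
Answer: $841$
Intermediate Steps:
$Q{\left(Z \right)} = 4$ ($Q{\left(Z \right)} = \frac{4 Z}{Z} = 4$)
$C = 29$ ($C = 5^{2} + 4 = 25 + 4 = 29$)
$C^{2} = 29^{2} = 841$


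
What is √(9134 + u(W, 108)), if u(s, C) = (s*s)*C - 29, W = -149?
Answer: √2406813 ≈ 1551.4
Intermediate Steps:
u(s, C) = -29 + C*s² (u(s, C) = s²*C - 29 = C*s² - 29 = -29 + C*s²)
√(9134 + u(W, 108)) = √(9134 + (-29 + 108*(-149)²)) = √(9134 + (-29 + 108*22201)) = √(9134 + (-29 + 2397708)) = √(9134 + 2397679) = √2406813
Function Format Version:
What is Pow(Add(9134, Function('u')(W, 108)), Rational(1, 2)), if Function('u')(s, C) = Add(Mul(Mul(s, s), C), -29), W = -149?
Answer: Pow(2406813, Rational(1, 2)) ≈ 1551.4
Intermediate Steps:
Function('u')(s, C) = Add(-29, Mul(C, Pow(s, 2))) (Function('u')(s, C) = Add(Mul(Pow(s, 2), C), -29) = Add(Mul(C, Pow(s, 2)), -29) = Add(-29, Mul(C, Pow(s, 2))))
Pow(Add(9134, Function('u')(W, 108)), Rational(1, 2)) = Pow(Add(9134, Add(-29, Mul(108, Pow(-149, 2)))), Rational(1, 2)) = Pow(Add(9134, Add(-29, Mul(108, 22201))), Rational(1, 2)) = Pow(Add(9134, Add(-29, 2397708)), Rational(1, 2)) = Pow(Add(9134, 2397679), Rational(1, 2)) = Pow(2406813, Rational(1, 2))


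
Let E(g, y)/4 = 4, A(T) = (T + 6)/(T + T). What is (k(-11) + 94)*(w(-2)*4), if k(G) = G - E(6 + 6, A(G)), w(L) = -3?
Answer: -804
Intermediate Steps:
A(T) = (6 + T)/(2*T) (A(T) = (6 + T)/((2*T)) = (6 + T)*(1/(2*T)) = (6 + T)/(2*T))
E(g, y) = 16 (E(g, y) = 4*4 = 16)
k(G) = -16 + G (k(G) = G - 1*16 = G - 16 = -16 + G)
(k(-11) + 94)*(w(-2)*4) = ((-16 - 11) + 94)*(-3*4) = (-27 + 94)*(-12) = 67*(-12) = -804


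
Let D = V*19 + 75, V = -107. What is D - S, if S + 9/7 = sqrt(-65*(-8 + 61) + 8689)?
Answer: -13697/7 - 2*sqrt(1311) ≈ -2029.1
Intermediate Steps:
D = -1958 (D = -107*19 + 75 = -2033 + 75 = -1958)
S = -9/7 + 2*sqrt(1311) (S = -9/7 + sqrt(-65*(-8 + 61) + 8689) = -9/7 + sqrt(-65*53 + 8689) = -9/7 + sqrt(-3445 + 8689) = -9/7 + sqrt(5244) = -9/7 + 2*sqrt(1311) ≈ 71.130)
D - S = -1958 - (-9/7 + 2*sqrt(1311)) = -1958 + (9/7 - 2*sqrt(1311)) = -13697/7 - 2*sqrt(1311)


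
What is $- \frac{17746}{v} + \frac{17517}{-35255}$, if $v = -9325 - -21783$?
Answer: $- \frac{421931008}{219603395} \approx -1.9213$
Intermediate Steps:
$v = 12458$ ($v = -9325 + 21783 = 12458$)
$- \frac{17746}{v} + \frac{17517}{-35255} = - \frac{17746}{12458} + \frac{17517}{-35255} = \left(-17746\right) \frac{1}{12458} + 17517 \left(- \frac{1}{35255}\right) = - \frac{8873}{6229} - \frac{17517}{35255} = - \frac{421931008}{219603395}$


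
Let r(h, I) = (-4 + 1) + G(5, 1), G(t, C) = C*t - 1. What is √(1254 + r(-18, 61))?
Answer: √1255 ≈ 35.426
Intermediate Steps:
G(t, C) = -1 + C*t
r(h, I) = 1 (r(h, I) = (-4 + 1) + (-1 + 1*5) = -3 + (-1 + 5) = -3 + 4 = 1)
√(1254 + r(-18, 61)) = √(1254 + 1) = √1255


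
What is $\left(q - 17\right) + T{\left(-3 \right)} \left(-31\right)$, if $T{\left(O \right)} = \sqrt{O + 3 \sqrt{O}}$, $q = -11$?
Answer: $-28 - 31 \sqrt{-3 + 3 i \sqrt{3}} \approx -65.967 - 65.761 i$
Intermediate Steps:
$\left(q - 17\right) + T{\left(-3 \right)} \left(-31\right) = \left(-11 - 17\right) + \sqrt{-3 + 3 \sqrt{-3}} \left(-31\right) = \left(-11 - 17\right) + \sqrt{-3 + 3 i \sqrt{3}} \left(-31\right) = -28 + \sqrt{-3 + 3 i \sqrt{3}} \left(-31\right) = -28 - 31 \sqrt{-3 + 3 i \sqrt{3}}$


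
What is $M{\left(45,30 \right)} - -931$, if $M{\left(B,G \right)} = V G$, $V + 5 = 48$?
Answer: $2221$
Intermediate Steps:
$V = 43$ ($V = -5 + 48 = 43$)
$M{\left(B,G \right)} = 43 G$
$M{\left(45,30 \right)} - -931 = 43 \cdot 30 - -931 = 1290 + 931 = 2221$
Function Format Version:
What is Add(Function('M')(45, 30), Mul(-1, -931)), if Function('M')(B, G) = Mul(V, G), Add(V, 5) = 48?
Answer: 2221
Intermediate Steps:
V = 43 (V = Add(-5, 48) = 43)
Function('M')(B, G) = Mul(43, G)
Add(Function('M')(45, 30), Mul(-1, -931)) = Add(Mul(43, 30), Mul(-1, -931)) = Add(1290, 931) = 2221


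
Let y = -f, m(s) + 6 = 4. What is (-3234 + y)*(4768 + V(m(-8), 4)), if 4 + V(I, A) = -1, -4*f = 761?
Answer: -57989525/4 ≈ -1.4497e+7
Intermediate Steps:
f = -761/4 (f = -1/4*761 = -761/4 ≈ -190.25)
m(s) = -2 (m(s) = -6 + 4 = -2)
V(I, A) = -5 (V(I, A) = -4 - 1 = -5)
y = 761/4 (y = -1*(-761/4) = 761/4 ≈ 190.25)
(-3234 + y)*(4768 + V(m(-8), 4)) = (-3234 + 761/4)*(4768 - 5) = -12175/4*4763 = -57989525/4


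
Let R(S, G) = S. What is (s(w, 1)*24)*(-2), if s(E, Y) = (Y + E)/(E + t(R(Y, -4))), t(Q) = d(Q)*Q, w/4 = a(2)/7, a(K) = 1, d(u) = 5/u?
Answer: -176/13 ≈ -13.538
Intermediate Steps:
w = 4/7 (w = 4*(1/7) = 4*(1*(⅐)) = 4*(⅐) = 4/7 ≈ 0.57143)
t(Q) = 5 (t(Q) = (5/Q)*Q = 5)
s(E, Y) = (E + Y)/(5 + E) (s(E, Y) = (Y + E)/(E + 5) = (E + Y)/(5 + E))
(s(w, 1)*24)*(-2) = (((4/7 + 1)/(5 + 4/7))*24)*(-2) = (((11/7)/(39/7))*24)*(-2) = (((7/39)*(11/7))*24)*(-2) = ((11/39)*24)*(-2) = (88/13)*(-2) = -176/13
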